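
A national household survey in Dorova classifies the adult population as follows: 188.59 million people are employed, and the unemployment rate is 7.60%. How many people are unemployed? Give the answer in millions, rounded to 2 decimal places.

About 15.51 million are unemployed.

Let U be the number unemployed. The labor force is E + U, and U/(E+U) = 0.0760.
So U = 0.0760 × 188.59 / (1 − 0.0760) = 14.3328 / 0.9240 ≈ 15.51 million.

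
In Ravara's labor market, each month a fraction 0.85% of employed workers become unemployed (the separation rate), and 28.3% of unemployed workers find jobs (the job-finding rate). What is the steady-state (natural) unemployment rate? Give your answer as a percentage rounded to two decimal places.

Steady-state unemployment rate ≈ 2.92%.

At steady state the flows balance: s·E = f·U, so U/(E+U) = s/(s+f).
u* = 0.85 / (0.85 + 28.3) = 0.85 / 29.15 = 2.92%.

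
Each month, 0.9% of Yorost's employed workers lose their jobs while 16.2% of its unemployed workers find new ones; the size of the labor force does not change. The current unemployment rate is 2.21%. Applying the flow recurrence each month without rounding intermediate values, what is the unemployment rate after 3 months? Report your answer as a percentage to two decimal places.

Unemployment rate after three months ≈ 3.52%.

With a fixed labor force, u_{t+1} = u_t + s·(1−u_t) − f·u_t = u_t·(1−s−f) + s.
Here 1−s−f = 0.829 and s = 0.009.
u_1 = 0.022100 × 0.829 + 0.009 = 0.027321.
u_2 = 0.027321 × 0.829 + 0.009 = 0.031649.
u_3 = 0.031649 × 0.829 + 0.009 = 0.035237.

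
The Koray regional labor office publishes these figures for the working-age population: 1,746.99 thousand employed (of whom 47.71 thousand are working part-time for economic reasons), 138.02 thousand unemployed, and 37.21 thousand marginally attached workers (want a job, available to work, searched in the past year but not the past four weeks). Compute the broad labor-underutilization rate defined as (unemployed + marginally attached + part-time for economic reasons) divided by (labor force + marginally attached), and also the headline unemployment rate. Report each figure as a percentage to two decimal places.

Labor force = 1,746.99 + 138.02 = 1,885.01 thousand.
Numerator = 138.02 + 37.21 + 47.71 = 222.94 thousand.
Denominator = 1,885.01 + 37.21 = 1,922.22 thousand.
Broad rate = 222.94 / 1,922.22 = 11.60%.
Headline unemployment rate = 138.02 / 1,885.01 = 7.32%.

Broad underutilization rate ≈ 11.60%; headline unemployment rate ≈ 7.32%.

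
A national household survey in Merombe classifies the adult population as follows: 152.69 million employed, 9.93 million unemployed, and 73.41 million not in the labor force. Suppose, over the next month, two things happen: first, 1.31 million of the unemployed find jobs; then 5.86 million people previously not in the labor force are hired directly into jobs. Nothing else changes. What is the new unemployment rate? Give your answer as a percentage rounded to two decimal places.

New unemployment rate ≈ 5.12%.

Initially, labor force = 152.69 + 9.93 = 162.62 million, so u = 9.93/162.62 = 6.11%.
After the first change, unemployed falls and employed rises by 1.31; labor force unchanged → E = 154.00, U = 8.62, labor force = 162.62 million.
After the second change, employed and labor force both rise by 5.86; unemployed unchanged → E = 159.86, U = 8.62, labor force = 168.48 million.
New unemployment rate = 8.62 / 168.48 = 5.12%.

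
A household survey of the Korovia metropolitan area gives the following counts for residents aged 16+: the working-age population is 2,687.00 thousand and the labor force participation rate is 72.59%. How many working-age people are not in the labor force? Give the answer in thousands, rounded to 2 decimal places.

Share not in the labor force = 1 − 0.7259 = 0.2741.
Not in labor force = 0.2741 × 2,687.00 ≈ 736.51 thousand.

About 736.51 thousand are not in the labor force.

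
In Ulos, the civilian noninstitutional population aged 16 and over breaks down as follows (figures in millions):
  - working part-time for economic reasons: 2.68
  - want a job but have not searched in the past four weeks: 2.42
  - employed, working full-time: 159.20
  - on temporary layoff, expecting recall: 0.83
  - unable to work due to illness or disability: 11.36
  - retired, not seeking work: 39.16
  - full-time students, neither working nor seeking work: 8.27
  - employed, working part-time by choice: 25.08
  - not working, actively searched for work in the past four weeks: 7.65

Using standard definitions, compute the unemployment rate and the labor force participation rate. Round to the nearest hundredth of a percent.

Unemployment rate ≈ 4.34%; labor force participation rate ≈ 76.15%.

Employed = 2.68 + 159.20 + 25.08 = 186.96 million (anyone who worked, including part-time for economic reasons, counts as employed).
Unemployed = 0.83 + 7.65 = 8.48 million (jobless and actively searching, or on temporary layoff).
Labor force = 186.96 + 8.48 = 195.44 million.
Not in labor force = 2.42 + 11.36 + 39.16 + 8.27 = 61.21 million (those not working and not actively searching are outside the labor force — including those who want a job but have given up searching).
Civilian working-age population = 195.44 + 61.21 = 256.65 million.
Unemployment rate = 8.48 / 195.44 = 4.34%.
Labor force participation rate = 195.44 / 256.65 = 76.15%.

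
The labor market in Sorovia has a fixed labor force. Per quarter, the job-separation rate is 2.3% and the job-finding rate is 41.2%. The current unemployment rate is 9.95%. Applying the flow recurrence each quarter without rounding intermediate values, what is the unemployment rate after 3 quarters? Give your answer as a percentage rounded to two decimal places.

With a fixed labor force, u_{t+1} = u_t + s·(1−u_t) − f·u_t = u_t·(1−s−f) + s.
Here 1−s−f = 0.565 and s = 0.023.
u_1 = 0.099500 × 0.565 + 0.023 = 0.079217.
u_2 = 0.079217 × 0.565 + 0.023 = 0.067758.
u_3 = 0.067758 × 0.565 + 0.023 = 0.061283.

Unemployment rate after three quarters ≈ 6.13%.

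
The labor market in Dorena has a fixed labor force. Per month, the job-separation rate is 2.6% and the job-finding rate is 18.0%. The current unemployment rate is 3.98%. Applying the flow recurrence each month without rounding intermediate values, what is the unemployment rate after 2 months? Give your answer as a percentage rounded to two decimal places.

With a fixed labor force, u_{t+1} = u_t + s·(1−u_t) − f·u_t = u_t·(1−s−f) + s.
Here 1−s−f = 0.794 and s = 0.026.
u_1 = 0.039800 × 0.794 + 0.026 = 0.057601.
u_2 = 0.057601 × 0.794 + 0.026 = 0.071735.

Unemployment rate after two months ≈ 7.17%.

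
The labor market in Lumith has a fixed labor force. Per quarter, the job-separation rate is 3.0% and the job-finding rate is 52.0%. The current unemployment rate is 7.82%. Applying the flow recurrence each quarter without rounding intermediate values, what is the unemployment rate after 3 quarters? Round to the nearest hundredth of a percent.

Unemployment rate after three quarters ≈ 5.67%.

With a fixed labor force, u_{t+1} = u_t + s·(1−u_t) − f·u_t = u_t·(1−s−f) + s.
Here 1−s−f = 0.450 and s = 0.030.
u_1 = 0.078200 × 0.450 + 0.030 = 0.065190.
u_2 = 0.065190 × 0.450 + 0.030 = 0.059335.
u_3 = 0.059335 × 0.450 + 0.030 = 0.056701.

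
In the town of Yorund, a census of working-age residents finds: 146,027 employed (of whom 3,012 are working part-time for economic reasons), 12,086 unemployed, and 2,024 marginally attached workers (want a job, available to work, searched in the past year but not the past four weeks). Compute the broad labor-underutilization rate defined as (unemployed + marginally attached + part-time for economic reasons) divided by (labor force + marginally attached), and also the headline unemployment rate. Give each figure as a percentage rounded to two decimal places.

Labor force = 146,027 + 12,086 = 158,113.
Numerator = 12,086 + 2,024 + 3,012 = 17,122.
Denominator = 158,113 + 2,024 = 160,137.
Broad rate = 17,122 / 160,137 = 10.69%.
Headline unemployment rate = 12,086 / 158,113 = 7.64%.

Broad underutilization rate ≈ 10.69%; headline unemployment rate ≈ 7.64%.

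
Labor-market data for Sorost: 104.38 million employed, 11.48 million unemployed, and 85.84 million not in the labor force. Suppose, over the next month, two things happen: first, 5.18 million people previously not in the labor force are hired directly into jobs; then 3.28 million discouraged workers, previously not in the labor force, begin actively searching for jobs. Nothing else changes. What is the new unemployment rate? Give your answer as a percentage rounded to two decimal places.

Initially, labor force = 104.38 + 11.48 = 115.86 million, so u = 11.48/115.86 = 9.91%.
After the first change, employed and labor force both rise by 5.18; unemployed unchanged → E = 109.56, U = 11.48, labor force = 121.04 million.
After the second change, unemployed and labor force both rise by 3.28 → E = 109.56, U = 14.76, labor force = 124.32 million.
New unemployment rate = 14.76 / 124.32 = 11.87%.

New unemployment rate ≈ 11.87%.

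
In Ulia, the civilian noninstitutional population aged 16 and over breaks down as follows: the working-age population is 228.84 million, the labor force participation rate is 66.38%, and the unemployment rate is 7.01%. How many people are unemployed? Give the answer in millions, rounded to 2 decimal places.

About 10.65 million are unemployed.

Labor force = 0.6638 × 228.84 = 151.90 million.
Unemployed = 0.0701 × 151.90 ≈ 10.65 million.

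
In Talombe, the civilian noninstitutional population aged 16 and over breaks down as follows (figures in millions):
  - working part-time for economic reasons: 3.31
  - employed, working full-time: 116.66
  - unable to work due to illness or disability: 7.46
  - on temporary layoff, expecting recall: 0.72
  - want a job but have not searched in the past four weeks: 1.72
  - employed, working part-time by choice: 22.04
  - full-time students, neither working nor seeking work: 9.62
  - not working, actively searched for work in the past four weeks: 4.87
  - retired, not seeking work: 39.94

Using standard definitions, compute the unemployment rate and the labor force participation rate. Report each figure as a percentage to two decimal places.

Employed = 3.31 + 116.66 + 22.04 = 142.01 million (anyone who worked, including part-time for economic reasons, counts as employed).
Unemployed = 0.72 + 4.87 = 5.59 million (jobless and actively searching, or on temporary layoff).
Labor force = 142.01 + 5.59 = 147.60 million.
Not in labor force = 7.46 + 1.72 + 9.62 + 39.94 = 58.74 million (those not working and not actively searching are outside the labor force — including those who want a job but have given up searching).
Civilian working-age population = 147.60 + 58.74 = 206.34 million.
Unemployment rate = 5.59 / 147.60 = 3.79%.
Labor force participation rate = 147.60 / 206.34 = 71.53%.

Unemployment rate ≈ 3.79%; labor force participation rate ≈ 71.53%.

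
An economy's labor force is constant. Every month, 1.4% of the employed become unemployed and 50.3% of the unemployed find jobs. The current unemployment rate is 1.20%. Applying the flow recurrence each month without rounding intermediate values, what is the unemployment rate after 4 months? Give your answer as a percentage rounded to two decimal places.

With a fixed labor force, u_{t+1} = u_t + s·(1−u_t) − f·u_t = u_t·(1−s−f) + s.
Here 1−s−f = 0.483 and s = 0.014.
u_1 = 0.012000 × 0.483 + 0.014 = 0.019796.
u_2 = 0.019796 × 0.483 + 0.014 = 0.023561.
u_3 = 0.023561 × 0.483 + 0.014 = 0.025380.
u_4 = 0.025380 × 0.483 + 0.014 = 0.026259.

Unemployment rate after four months ≈ 2.63%.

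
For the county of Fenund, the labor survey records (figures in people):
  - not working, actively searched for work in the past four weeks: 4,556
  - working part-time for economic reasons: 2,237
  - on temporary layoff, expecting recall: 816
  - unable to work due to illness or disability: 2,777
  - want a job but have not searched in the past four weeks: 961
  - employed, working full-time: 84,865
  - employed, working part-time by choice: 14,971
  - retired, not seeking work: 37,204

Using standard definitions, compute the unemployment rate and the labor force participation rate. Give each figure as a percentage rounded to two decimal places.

Employed = 2,237 + 84,865 + 14,971 = 102,073 (anyone who worked, including part-time for economic reasons, counts as employed).
Unemployed = 4,556 + 816 = 5,372 (jobless and actively searching, or on temporary layoff).
Labor force = 102,073 + 5,372 = 107,445.
Not in labor force = 2,777 + 961 + 37,204 = 40,942 (those not working and not actively searching are outside the labor force — including those who want a job but have given up searching).
Civilian working-age population = 107,445 + 40,942 = 148,387.
Unemployment rate = 5,372 / 107,445 = 5.00%.
Labor force participation rate = 107,445 / 148,387 = 72.41%.

Unemployment rate ≈ 5.00%; labor force participation rate ≈ 72.41%.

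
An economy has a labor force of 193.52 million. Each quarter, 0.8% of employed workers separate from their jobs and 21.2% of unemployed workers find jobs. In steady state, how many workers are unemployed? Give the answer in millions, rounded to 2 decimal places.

Steady-state unemployment rate u* = s/(s+f) = 0.8/(0.8+21.2) = 0.036364.
Unemployed = u* × labor force = 0.036364 × 193.52 ≈ 7.04 million.

About 7.04 million are unemployed in steady state.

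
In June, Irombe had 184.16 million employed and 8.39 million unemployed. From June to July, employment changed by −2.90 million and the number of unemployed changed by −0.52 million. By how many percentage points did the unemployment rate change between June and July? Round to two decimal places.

The unemployment rate changed by −0.20 percentage points.

June: labor force = 184.16 + 8.39 = 192.55; u = 8.39/192.55 = 4.36%.
July: labor force = 181.26 + 7.87 = 189.13; u = 7.87/189.13 = 4.16%.
Change = 4.16% − 4.36% = −0.20 pp.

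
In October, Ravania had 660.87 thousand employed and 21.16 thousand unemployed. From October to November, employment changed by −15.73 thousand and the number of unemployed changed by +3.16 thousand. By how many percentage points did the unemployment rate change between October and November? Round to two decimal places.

The unemployment rate changed by +0.53 percentage points.

October: labor force = 660.87 + 21.16 = 682.03; u = 21.16/682.03 = 3.10%.
November: labor force = 645.14 + 24.32 = 669.46; u = 24.32/669.46 = 3.63%.
Change = 3.63% − 3.10% = +0.53 pp.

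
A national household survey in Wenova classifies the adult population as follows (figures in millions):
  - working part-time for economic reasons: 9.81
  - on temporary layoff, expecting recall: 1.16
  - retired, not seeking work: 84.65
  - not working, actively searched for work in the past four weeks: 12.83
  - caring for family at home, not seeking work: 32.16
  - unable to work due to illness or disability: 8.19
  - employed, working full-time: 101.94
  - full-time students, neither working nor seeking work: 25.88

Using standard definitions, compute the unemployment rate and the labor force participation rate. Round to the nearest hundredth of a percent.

Unemployment rate ≈ 11.13%; labor force participation rate ≈ 45.46%.

Employed = 9.81 + 101.94 = 111.75 million (anyone who worked, including part-time for economic reasons, counts as employed).
Unemployed = 1.16 + 12.83 = 13.99 million (jobless and actively searching, or on temporary layoff).
Labor force = 111.75 + 13.99 = 125.74 million.
Not in labor force = 84.65 + 32.16 + 8.19 + 25.88 = 150.88 million (those not working and not actively searching are outside the labor force).
Civilian working-age population = 125.74 + 150.88 = 276.62 million.
Unemployment rate = 13.99 / 125.74 = 11.13%.
Labor force participation rate = 125.74 / 276.62 = 45.46%.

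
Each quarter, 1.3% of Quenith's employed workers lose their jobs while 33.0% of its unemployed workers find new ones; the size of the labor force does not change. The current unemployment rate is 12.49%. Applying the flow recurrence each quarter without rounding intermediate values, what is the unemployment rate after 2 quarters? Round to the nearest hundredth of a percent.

Unemployment rate after two quarters ≈ 7.55%.

With a fixed labor force, u_{t+1} = u_t + s·(1−u_t) − f·u_t = u_t·(1−s−f) + s.
Here 1−s−f = 0.657 and s = 0.013.
u_1 = 0.124900 × 0.657 + 0.013 = 0.095059.
u_2 = 0.095059 × 0.657 + 0.013 = 0.075454.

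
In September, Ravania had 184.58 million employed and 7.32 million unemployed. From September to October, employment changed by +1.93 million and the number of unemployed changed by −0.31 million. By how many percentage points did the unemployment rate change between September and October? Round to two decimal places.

September: labor force = 184.58 + 7.32 = 191.90; u = 7.32/191.90 = 3.81%.
October: labor force = 186.51 + 7.01 = 193.52; u = 7.01/193.52 = 3.62%.
Change = 3.62% − 3.81% = −0.19 pp.

The unemployment rate changed by −0.19 percentage points.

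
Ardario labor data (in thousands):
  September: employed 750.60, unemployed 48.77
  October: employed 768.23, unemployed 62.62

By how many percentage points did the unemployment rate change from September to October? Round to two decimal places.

The unemployment rate changed by +1.44 percentage points.

September: labor force = 750.60 + 48.77 = 799.37; u = 48.77/799.37 = 6.10%.
October: labor force = 768.23 + 62.62 = 830.85; u = 62.62/830.85 = 7.54%.
Change = 7.54% − 6.10% = +1.44 pp.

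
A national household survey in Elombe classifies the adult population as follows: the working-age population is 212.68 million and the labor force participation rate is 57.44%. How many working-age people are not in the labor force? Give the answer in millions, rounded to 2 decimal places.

Share not in the labor force = 1 − 0.5744 = 0.4256.
Not in labor force = 0.4256 × 212.68 ≈ 90.52 million.

About 90.52 million are not in the labor force.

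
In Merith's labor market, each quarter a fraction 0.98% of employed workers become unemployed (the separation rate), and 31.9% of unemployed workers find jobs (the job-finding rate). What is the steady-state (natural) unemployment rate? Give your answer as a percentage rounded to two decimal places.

Steady-state unemployment rate ≈ 2.98%.

At steady state the flows balance: s·E = f·U, so U/(E+U) = s/(s+f).
u* = 0.98 / (0.98 + 31.9) = 0.98 / 32.88 = 2.98%.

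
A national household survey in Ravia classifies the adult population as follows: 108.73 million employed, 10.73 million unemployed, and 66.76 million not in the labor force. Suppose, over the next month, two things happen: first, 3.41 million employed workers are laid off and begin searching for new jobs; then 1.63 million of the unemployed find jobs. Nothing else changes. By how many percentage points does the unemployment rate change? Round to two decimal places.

Initially, labor force = 108.73 + 10.73 = 119.46 million, so u = 10.73/119.46 = 8.98%.
After the first change, employed falls and unemployed rises by 3.41; labor force unchanged → E = 105.32, U = 14.14, labor force = 119.46 million.
After the second change, unemployed falls and employed rises by 1.63; labor force unchanged → E = 106.95, U = 12.51, labor force = 119.46 million.
New unemployment rate = 12.51 / 119.46 = 10.47%.
Change = 10.47% − 8.98% = +1.49 percentage points.

The unemployment rate changes by +1.49 percentage points.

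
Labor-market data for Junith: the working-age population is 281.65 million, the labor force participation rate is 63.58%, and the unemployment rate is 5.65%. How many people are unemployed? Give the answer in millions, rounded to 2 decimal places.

Labor force = 0.6358 × 281.65 = 179.07 million.
Unemployed = 0.0565 × 179.07 ≈ 10.12 million.

About 10.12 million are unemployed.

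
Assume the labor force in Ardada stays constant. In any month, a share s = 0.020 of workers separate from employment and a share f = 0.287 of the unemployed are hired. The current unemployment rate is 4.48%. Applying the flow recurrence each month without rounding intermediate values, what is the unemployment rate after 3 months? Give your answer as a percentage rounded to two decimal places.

With a fixed labor force, u_{t+1} = u_t + s·(1−u_t) − f·u_t = u_t·(1−s−f) + s.
Here 1−s−f = 0.693 and s = 0.020.
u_1 = 0.044800 × 0.693 + 0.020 = 0.051046.
u_2 = 0.051046 × 0.693 + 0.020 = 0.055375.
u_3 = 0.055375 × 0.693 + 0.020 = 0.058375.

Unemployment rate after three months ≈ 5.84%.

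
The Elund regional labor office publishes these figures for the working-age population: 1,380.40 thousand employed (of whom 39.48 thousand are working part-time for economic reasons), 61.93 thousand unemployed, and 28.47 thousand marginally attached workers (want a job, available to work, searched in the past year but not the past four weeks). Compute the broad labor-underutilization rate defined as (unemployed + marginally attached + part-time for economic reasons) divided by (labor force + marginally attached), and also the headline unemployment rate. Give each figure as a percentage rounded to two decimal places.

Labor force = 1,380.40 + 61.93 = 1,442.33 thousand.
Numerator = 61.93 + 28.47 + 39.48 = 129.88 thousand.
Denominator = 1,442.33 + 28.47 = 1,470.80 thousand.
Broad rate = 129.88 / 1,470.80 = 8.83%.
Headline unemployment rate = 61.93 / 1,442.33 = 4.29%.

Broad underutilization rate ≈ 8.83%; headline unemployment rate ≈ 4.29%.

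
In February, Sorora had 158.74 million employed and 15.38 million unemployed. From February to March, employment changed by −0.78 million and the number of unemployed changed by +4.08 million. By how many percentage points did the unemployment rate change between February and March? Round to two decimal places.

The unemployment rate changed by +2.14 percentage points.

February: labor force = 158.74 + 15.38 = 174.12; u = 15.38/174.12 = 8.83%.
March: labor force = 157.96 + 19.46 = 177.42; u = 19.46/177.42 = 10.97%.
Change = 10.97% − 8.83% = +2.14 pp.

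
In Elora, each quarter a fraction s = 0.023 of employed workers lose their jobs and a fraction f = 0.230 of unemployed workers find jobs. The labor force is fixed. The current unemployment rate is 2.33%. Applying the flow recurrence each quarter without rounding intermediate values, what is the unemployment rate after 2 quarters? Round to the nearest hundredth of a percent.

With a fixed labor force, u_{t+1} = u_t + s·(1−u_t) − f·u_t = u_t·(1−s−f) + s.
Here 1−s−f = 0.747 and s = 0.023.
u_1 = 0.023300 × 0.747 + 0.023 = 0.040405.
u_2 = 0.040405 × 0.747 + 0.023 = 0.053183.

Unemployment rate after two quarters ≈ 5.32%.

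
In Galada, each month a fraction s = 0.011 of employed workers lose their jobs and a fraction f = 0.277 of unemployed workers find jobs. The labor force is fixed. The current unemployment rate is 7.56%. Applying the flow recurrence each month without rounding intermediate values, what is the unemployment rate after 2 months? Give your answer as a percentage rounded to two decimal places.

Unemployment rate after two months ≈ 5.72%.

With a fixed labor force, u_{t+1} = u_t + s·(1−u_t) − f·u_t = u_t·(1−s−f) + s.
Here 1−s−f = 0.712 and s = 0.011.
u_1 = 0.075600 × 0.712 + 0.011 = 0.064827.
u_2 = 0.064827 × 0.712 + 0.011 = 0.057157.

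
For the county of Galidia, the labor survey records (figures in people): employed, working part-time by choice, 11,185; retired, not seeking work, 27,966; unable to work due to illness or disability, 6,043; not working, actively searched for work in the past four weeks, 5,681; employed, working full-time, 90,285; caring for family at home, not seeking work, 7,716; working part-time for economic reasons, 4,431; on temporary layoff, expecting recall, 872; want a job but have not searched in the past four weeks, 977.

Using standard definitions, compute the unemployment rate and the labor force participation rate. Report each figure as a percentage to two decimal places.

Employed = 11,185 + 90,285 + 4,431 = 105,901 (anyone who worked, including part-time for economic reasons, counts as employed).
Unemployed = 5,681 + 872 = 6,553 (jobless and actively searching, or on temporary layoff).
Labor force = 105,901 + 6,553 = 112,454.
Not in labor force = 27,966 + 6,043 + 7,716 + 977 = 42,702 (those not working and not actively searching are outside the labor force — including those who want a job but have given up searching).
Civilian working-age population = 112,454 + 42,702 = 155,156.
Unemployment rate = 6,553 / 112,454 = 5.83%.
Labor force participation rate = 112,454 / 155,156 = 72.48%.

Unemployment rate ≈ 5.83%; labor force participation rate ≈ 72.48%.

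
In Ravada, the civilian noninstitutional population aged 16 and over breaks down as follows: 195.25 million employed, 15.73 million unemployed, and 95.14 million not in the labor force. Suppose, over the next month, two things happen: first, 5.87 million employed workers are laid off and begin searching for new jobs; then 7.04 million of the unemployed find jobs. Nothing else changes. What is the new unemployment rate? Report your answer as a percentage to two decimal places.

New unemployment rate ≈ 6.90%.

Initially, labor force = 195.25 + 15.73 = 210.98 million, so u = 15.73/210.98 = 7.46%.
After the first change, employed falls and unemployed rises by 5.87; labor force unchanged → E = 189.38, U = 21.60, labor force = 210.98 million.
After the second change, unemployed falls and employed rises by 7.04; labor force unchanged → E = 196.42, U = 14.56, labor force = 210.98 million.
New unemployment rate = 14.56 / 210.98 = 6.90%.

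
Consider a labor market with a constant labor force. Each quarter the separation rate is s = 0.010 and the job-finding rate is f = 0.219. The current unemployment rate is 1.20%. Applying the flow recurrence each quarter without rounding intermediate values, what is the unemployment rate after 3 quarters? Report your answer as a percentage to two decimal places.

Unemployment rate after three quarters ≈ 2.92%.

With a fixed labor force, u_{t+1} = u_t + s·(1−u_t) − f·u_t = u_t·(1−s−f) + s.
Here 1−s−f = 0.771 and s = 0.010.
u_1 = 0.012000 × 0.771 + 0.010 = 0.019252.
u_2 = 0.019252 × 0.771 + 0.010 = 0.024843.
u_3 = 0.024843 × 0.771 + 0.010 = 0.029154.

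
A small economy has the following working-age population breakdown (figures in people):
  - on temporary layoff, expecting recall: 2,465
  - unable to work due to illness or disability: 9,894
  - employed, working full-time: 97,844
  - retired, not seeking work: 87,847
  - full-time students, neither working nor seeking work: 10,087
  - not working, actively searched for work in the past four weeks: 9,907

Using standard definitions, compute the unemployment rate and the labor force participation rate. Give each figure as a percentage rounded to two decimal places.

Unemployment rate ≈ 11.23%; labor force participation rate ≈ 50.55%.

Employed = 97,844.
Unemployed = 2,465 + 9,907 = 12,372 (jobless and actively searching, or on temporary layoff).
Labor force = 97,844 + 12,372 = 110,216.
Not in labor force = 9,894 + 87,847 + 10,087 = 107,828 (those not working and not actively searching are outside the labor force).
Civilian working-age population = 110,216 + 107,828 = 218,044.
Unemployment rate = 12,372 / 110,216 = 11.23%.
Labor force participation rate = 110,216 / 218,044 = 50.55%.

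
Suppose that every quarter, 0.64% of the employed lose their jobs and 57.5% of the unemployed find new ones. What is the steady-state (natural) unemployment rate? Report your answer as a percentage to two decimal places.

Steady-state unemployment rate ≈ 1.10%.

At steady state the flows balance: s·E = f·U, so U/(E+U) = s/(s+f).
u* = 0.64 / (0.64 + 57.5) = 0.64 / 58.14 = 1.10%.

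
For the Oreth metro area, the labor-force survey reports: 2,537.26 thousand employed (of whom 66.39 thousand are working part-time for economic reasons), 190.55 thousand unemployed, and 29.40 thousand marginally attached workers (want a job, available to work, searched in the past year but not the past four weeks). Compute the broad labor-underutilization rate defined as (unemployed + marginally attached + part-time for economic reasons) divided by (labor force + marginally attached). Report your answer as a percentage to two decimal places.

Labor force = 2,537.26 + 190.55 = 2,727.81 thousand.
Numerator = 190.55 + 29.40 + 66.39 = 286.34 thousand.
Denominator = 2,727.81 + 29.40 = 2,757.21 thousand.
Broad rate = 286.34 / 2,757.21 = 10.39%.

Broad underutilization rate ≈ 10.39%.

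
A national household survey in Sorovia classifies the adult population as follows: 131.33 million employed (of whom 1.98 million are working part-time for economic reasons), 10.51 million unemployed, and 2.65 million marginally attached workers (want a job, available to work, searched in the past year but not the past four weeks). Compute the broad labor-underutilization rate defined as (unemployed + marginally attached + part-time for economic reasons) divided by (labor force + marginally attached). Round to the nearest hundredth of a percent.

Broad underutilization rate ≈ 10.48%.

Labor force = 131.33 + 10.51 = 141.84 million.
Numerator = 10.51 + 2.65 + 1.98 = 15.14 million.
Denominator = 141.84 + 2.65 = 144.49 million.
Broad rate = 15.14 / 144.49 = 10.48%.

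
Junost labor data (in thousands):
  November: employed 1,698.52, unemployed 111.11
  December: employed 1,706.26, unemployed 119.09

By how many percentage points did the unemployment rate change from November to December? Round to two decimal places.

The unemployment rate changed by +0.38 percentage points.

November: labor force = 1,698.52 + 111.11 = 1,809.63; u = 111.11/1,809.63 = 6.14%.
December: labor force = 1,706.26 + 119.09 = 1,825.35; u = 119.09/1,825.35 = 6.52%.
Change = 6.52% − 6.14% = +0.38 pp.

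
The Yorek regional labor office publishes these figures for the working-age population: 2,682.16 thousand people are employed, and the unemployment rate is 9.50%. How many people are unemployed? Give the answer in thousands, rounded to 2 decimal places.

Let U be the number unemployed. The labor force is E + U, and U/(E+U) = 0.0950.
So U = 0.0950 × 2,682.16 / (1 − 0.0950) = 254.8052 / 0.9050 ≈ 281.55 thousand.

About 281.55 thousand are unemployed.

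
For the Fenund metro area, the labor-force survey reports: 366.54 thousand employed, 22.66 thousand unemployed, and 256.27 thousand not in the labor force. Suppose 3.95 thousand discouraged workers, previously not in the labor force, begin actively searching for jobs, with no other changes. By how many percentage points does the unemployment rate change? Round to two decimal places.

The unemployment rate changes by +0.95 percentage points.

Initially, labor force = 366.54 + 22.66 = 389.20 thousand, so u = 22.66/389.20 = 5.82%.
After the change, unemployed and labor force both rise by 3.95 → E = 366.54, U = 26.61, labor force = 393.15 thousand.
New unemployment rate = 26.61 / 393.15 = 6.77%.
Change = 6.77% − 5.82% = +0.95 percentage points.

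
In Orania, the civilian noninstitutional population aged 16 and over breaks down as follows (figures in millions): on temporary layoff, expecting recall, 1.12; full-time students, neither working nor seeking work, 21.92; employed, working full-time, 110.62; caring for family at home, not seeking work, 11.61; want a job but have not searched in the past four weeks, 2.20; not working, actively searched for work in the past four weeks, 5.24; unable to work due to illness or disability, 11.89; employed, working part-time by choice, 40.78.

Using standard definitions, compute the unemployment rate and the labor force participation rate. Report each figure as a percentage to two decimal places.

Unemployment rate ≈ 4.03%; labor force participation rate ≈ 76.81%.

Employed = 110.62 + 40.78 = 151.40 million.
Unemployed = 1.12 + 5.24 = 6.36 million (jobless and actively searching, or on temporary layoff).
Labor force = 151.40 + 6.36 = 157.76 million.
Not in labor force = 21.92 + 11.61 + 2.20 + 11.89 = 47.62 million (those not working and not actively searching are outside the labor force — including those who want a job but have given up searching).
Civilian working-age population = 157.76 + 47.62 = 205.38 million.
Unemployment rate = 6.36 / 157.76 = 4.03%.
Labor force participation rate = 157.76 / 205.38 = 76.81%.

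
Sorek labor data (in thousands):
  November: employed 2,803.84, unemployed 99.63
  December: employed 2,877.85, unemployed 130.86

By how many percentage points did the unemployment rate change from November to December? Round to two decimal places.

The unemployment rate changed by +0.92 percentage points.

November: labor force = 2,803.84 + 99.63 = 2,903.47; u = 99.63/2,903.47 = 3.43%.
December: labor force = 2,877.85 + 130.86 = 3,008.71; u = 130.86/3,008.71 = 4.35%.
Change = 4.35% − 3.43% = +0.92 pp.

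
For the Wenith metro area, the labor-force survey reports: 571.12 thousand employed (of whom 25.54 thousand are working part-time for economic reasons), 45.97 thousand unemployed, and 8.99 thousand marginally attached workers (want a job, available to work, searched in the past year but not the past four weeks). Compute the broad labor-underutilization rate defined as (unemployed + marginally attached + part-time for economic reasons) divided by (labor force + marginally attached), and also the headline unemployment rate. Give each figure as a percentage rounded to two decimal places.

Labor force = 571.12 + 45.97 = 617.09 thousand.
Numerator = 45.97 + 8.99 + 25.54 = 80.50 thousand.
Denominator = 617.09 + 8.99 = 626.08 thousand.
Broad rate = 80.50 / 626.08 = 12.86%.
Headline unemployment rate = 45.97 / 617.09 = 7.45%.

Broad underutilization rate ≈ 12.86%; headline unemployment rate ≈ 7.45%.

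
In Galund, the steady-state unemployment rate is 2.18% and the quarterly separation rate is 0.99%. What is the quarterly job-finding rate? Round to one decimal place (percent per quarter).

From u* = s/(s+f): f = s·(1−u)/u.
f = 0.99 × (1 − 0.0218) / 0.0218 = 0.9684 / 0.0218 ≈ 44.4% per quarter.

Job-finding rate ≈ 44.4% per quarter.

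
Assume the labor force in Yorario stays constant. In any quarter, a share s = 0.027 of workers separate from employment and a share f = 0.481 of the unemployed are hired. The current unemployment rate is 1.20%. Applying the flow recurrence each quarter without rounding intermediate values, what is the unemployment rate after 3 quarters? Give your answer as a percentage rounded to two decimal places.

With a fixed labor force, u_{t+1} = u_t + s·(1−u_t) − f·u_t = u_t·(1−s−f) + s.
Here 1−s−f = 0.492 and s = 0.027.
u_1 = 0.012000 × 0.492 + 0.027 = 0.032904.
u_2 = 0.032904 × 0.492 + 0.027 = 0.043189.
u_3 = 0.043189 × 0.492 + 0.027 = 0.048249.

Unemployment rate after three quarters ≈ 4.82%.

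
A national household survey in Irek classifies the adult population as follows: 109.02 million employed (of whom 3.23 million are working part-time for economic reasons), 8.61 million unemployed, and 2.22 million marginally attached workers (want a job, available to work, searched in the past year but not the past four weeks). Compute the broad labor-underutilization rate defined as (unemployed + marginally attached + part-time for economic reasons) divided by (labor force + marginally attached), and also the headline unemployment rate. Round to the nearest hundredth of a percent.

Labor force = 109.02 + 8.61 = 117.63 million.
Numerator = 8.61 + 2.22 + 3.23 = 14.06 million.
Denominator = 117.63 + 2.22 = 119.85 million.
Broad rate = 14.06 / 119.85 = 11.73%.
Headline unemployment rate = 8.61 / 117.63 = 7.32%.

Broad underutilization rate ≈ 11.73%; headline unemployment rate ≈ 7.32%.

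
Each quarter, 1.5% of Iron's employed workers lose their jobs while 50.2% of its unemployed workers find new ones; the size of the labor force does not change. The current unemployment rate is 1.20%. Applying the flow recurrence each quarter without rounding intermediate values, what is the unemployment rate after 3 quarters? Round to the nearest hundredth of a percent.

Unemployment rate after three quarters ≈ 2.71%.

With a fixed labor force, u_{t+1} = u_t + s·(1−u_t) − f·u_t = u_t·(1−s−f) + s.
Here 1−s−f = 0.483 and s = 0.015.
u_1 = 0.012000 × 0.483 + 0.015 = 0.020796.
u_2 = 0.020796 × 0.483 + 0.015 = 0.025044.
u_3 = 0.025044 × 0.483 + 0.015 = 0.027096.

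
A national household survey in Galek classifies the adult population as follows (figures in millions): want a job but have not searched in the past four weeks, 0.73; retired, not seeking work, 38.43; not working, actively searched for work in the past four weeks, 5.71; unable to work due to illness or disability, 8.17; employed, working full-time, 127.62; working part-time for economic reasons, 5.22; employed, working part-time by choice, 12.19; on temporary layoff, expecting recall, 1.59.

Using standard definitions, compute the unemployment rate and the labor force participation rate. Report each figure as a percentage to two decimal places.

Employed = 127.62 + 5.22 + 12.19 = 145.03 million (anyone who worked, including part-time for economic reasons, counts as employed).
Unemployed = 5.71 + 1.59 = 7.30 million (jobless and actively searching, or on temporary layoff).
Labor force = 145.03 + 7.30 = 152.33 million.
Not in labor force = 0.73 + 38.43 + 8.17 = 47.33 million (those not working and not actively searching are outside the labor force — including those who want a job but have given up searching).
Civilian working-age population = 152.33 + 47.33 = 199.66 million.
Unemployment rate = 7.30 / 152.33 = 4.79%.
Labor force participation rate = 152.33 / 199.66 = 76.29%.

Unemployment rate ≈ 4.79%; labor force participation rate ≈ 76.29%.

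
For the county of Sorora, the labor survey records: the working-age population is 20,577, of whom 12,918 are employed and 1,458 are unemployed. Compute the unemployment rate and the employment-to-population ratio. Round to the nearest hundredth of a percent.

Unemployment rate ≈ 10.14%; employment-population ratio ≈ 62.78%.

Labor force = employed + unemployed = 12,918 + 1,458 = 14,376.
Unemployment rate = 1,458 / 14,376 = 10.14%.
Employment-population ratio = 12,918 / 20,577 = 62.78%.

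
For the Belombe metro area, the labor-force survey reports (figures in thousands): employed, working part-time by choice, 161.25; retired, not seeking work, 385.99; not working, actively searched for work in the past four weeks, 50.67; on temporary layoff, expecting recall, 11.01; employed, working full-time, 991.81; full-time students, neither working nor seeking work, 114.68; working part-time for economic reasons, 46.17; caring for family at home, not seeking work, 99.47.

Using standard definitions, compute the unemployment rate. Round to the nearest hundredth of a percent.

Unemployment rate ≈ 4.89%.

Employed = 161.25 + 991.81 + 46.17 = 1,199.23 thousand (anyone who worked, including part-time for economic reasons, counts as employed).
Unemployed = 50.67 + 11.01 = 61.68 thousand (jobless and actively searching, or on temporary layoff).
Labor force = 1,199.23 + 61.68 = 1,260.91 thousand.
Unemployment rate = 61.68 / 1,260.91 = 4.89%.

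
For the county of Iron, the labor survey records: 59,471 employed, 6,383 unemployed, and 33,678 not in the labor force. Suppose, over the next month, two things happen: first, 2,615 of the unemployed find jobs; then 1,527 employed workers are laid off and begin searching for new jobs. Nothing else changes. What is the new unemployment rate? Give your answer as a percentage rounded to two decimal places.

Initially, labor force = 59,471 + 6,383 = 65,854, so u = 6,383/65,854 = 9.69%.
After the first change, unemployed falls and employed rises by 2,615; labor force unchanged → E = 62,086, U = 3,768, labor force = 65,854.
After the second change, employed falls and unemployed rises by 1,527; labor force unchanged → E = 60,559, U = 5,295, labor force = 65,854.
New unemployment rate = 5,295 / 65,854 = 8.04%.

New unemployment rate ≈ 8.04%.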